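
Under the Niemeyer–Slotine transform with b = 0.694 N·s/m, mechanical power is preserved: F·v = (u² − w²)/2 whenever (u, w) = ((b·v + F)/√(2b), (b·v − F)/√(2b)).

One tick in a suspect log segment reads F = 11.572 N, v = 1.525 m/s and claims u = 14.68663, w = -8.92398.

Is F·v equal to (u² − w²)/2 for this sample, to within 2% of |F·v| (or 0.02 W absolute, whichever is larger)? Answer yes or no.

F·v = 11.572×1.525 = 17.6473 W.
(u² − w²)/2 = (215.6971 − 79.6374)/2 = 68.0298 W.
|Δ| = 50.3825;  2% of max(1, |F·v|) = 0.3529.

no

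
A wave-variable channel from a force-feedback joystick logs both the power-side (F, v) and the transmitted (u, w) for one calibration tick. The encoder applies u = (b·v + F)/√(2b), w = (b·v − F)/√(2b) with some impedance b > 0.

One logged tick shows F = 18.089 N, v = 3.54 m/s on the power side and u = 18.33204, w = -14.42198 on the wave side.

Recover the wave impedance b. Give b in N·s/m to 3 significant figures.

b = 0.61 N·s/m

u + w = 3.9101;  u + w = √(2b)·v, so √(2b) = 3.9101/3.54 = 1.1045.
b = (√(2b))²/2 = 1.2200/2 = 0.6100.
(Check via u − w = 2F/√(2b): u − w = 32.7540, 2F/√(2b) = 32.7540.)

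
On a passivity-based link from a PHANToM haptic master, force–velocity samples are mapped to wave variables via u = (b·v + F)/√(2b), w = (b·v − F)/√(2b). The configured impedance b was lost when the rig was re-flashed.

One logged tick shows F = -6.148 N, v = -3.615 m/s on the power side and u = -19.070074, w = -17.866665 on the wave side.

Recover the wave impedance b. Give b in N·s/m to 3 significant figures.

b = 52.2 N·s/m

u + w = -36.936739;  u + w = √(2b)·v, so √(2b) = -36.936739/(-3.615) = 10.217632.
b = (√(2b))²/2 = 104.400000/2 = 52.200000.
(Check via u − w = 2F/√(2b): u − w = -1.203409, 2F/√(2b) = -1.203410.)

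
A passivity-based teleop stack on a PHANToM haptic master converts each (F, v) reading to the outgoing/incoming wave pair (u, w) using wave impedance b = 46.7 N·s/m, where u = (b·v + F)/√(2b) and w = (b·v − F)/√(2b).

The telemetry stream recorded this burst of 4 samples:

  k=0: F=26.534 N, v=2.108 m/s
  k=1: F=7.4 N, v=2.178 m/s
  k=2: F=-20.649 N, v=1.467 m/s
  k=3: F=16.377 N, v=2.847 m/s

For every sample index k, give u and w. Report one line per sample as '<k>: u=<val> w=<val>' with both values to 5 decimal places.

k=0: b·v=46.7×2.108=98.44360; √(2b)=9.66437; u=(98.44360+26.534)/9.66437=12.93179, w=(98.44360−26.534)/9.66437=7.44069
k=1: b·v=46.7×2.178=101.71260; √(2b)=9.66437; u=(101.71260+7.4)/9.66437=11.29020, w=(101.71260−7.4)/9.66437=9.75880
k=2: b·v=46.7×1.467=68.50890; √(2b)=9.66437; u=(68.50890+(-20.649))/9.66437=4.95220, w=(68.50890−(-20.649))/9.66437=9.22543
k=3: b·v=46.7×2.847=132.95490; √(2b)=9.66437; u=(132.95490+16.377)/9.66437=15.45180, w=(132.95490−16.377)/9.66437=12.06265

0: u=12.93179 w=7.44069
1: u=11.29020 w=9.75880
2: u=4.95220 w=9.22543
3: u=15.45180 w=12.06265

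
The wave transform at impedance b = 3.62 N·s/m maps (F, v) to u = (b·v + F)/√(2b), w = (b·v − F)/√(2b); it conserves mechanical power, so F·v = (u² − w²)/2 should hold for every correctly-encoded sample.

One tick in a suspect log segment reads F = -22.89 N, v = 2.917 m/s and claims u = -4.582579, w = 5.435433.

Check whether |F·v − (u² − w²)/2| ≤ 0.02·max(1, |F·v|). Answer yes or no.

no

F·v = (-22.89)×2.917 = -66.770130 W.
(u² − w²)/2 = (21.000030 − 29.543932)/2 = -4.271951 W.
|Δ| = 62.498179;  2% of max(1, |F·v|) = 1.335403.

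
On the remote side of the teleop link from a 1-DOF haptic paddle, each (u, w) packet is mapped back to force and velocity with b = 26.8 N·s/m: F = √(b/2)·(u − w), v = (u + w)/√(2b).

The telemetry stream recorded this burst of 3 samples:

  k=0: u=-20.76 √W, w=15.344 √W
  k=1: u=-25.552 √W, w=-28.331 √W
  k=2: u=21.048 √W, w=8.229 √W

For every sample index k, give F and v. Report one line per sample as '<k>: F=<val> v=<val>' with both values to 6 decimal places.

k=0: u−w=-36.104000, u+w=-5.416000; √(b/2)=3.660601, √(2b)=7.321202; F=3.660601×(-36.104)=-132.162340, v=-5.416000/7.321202=-0.739769
k=1: u−w=2.779000, u+w=-53.883000; √(b/2)=3.660601, √(2b)=7.321202; F=3.660601×2.779=10.172810, v=-53.883000/7.321202=-7.359857
k=2: u−w=12.819000, u+w=29.277000; √(b/2)=3.660601, √(2b)=7.321202; F=3.660601×12.819=46.925245, v=29.277000/7.321202=3.998933

0: F=-132.162340 v=-0.739769
1: F=10.172810 v=-7.359857
2: F=46.925245 v=3.998933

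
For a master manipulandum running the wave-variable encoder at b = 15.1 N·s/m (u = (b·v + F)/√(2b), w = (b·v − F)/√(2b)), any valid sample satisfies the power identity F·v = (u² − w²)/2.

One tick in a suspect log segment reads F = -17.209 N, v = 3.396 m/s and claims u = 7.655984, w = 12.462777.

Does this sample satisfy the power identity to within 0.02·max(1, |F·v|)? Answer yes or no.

no

F·v = (-17.209)×3.396 = -58.441764 W.
(u² − w²)/2 = (58.614091 − 155.320811)/2 = -48.353360 W.
|Δ| = 10.088404;  2% of max(1, |F·v|) = 1.168835.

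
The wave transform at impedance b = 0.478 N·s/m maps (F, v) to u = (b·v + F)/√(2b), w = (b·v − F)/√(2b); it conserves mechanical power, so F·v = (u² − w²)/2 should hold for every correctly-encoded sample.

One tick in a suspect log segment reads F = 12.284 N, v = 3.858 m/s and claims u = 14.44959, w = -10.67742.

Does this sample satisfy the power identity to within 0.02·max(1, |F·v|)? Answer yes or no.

F·v = 12.284×3.858 = 47.39167 W.
(u² − w²)/2 = (208.79065 − 114.00730)/2 = 47.39168 W.
|Δ| = 0.00000;  2% of max(1, |F·v|) = 0.94783.

yes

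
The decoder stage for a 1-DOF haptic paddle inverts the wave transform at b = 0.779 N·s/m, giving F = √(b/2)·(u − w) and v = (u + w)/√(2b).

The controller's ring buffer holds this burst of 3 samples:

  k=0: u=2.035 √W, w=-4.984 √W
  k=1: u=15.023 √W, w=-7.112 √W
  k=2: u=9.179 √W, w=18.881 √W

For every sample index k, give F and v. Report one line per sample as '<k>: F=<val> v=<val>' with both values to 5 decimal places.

k=0: u−w=7.01900, u+w=-2.94900; √(b/2)=0.62410, √(2b)=1.24820; F=0.62410×7.019=4.38055, v=-2.94900/1.24820=-2.36260
k=1: u−w=22.13500, u+w=7.91100; √(b/2)=0.62410, √(2b)=1.24820; F=0.62410×22.135=13.81444, v=7.91100/1.24820=6.33793
k=2: u−w=-9.70200, u+w=28.06000; √(b/2)=0.62410, √(2b)=1.24820; F=0.62410×(-9.702)=-6.05501, v=28.06000/1.24820=22.48040

0: F=4.38055 v=-2.36260
1: F=13.81444 v=6.33793
2: F=-6.05501 v=22.48040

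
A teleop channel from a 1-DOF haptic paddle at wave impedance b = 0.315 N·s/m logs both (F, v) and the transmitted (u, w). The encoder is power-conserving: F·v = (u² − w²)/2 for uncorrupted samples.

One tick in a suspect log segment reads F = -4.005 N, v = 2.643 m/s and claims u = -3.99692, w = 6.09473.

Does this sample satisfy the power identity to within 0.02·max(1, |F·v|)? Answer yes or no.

F·v = (-4.005)×2.643 = -10.58521 W.
(u² − w²)/2 = (15.97537 − 37.14573)/2 = -10.58518 W.
|Δ| = 0.00003;  2% of max(1, |F·v|) = 0.21170.

yes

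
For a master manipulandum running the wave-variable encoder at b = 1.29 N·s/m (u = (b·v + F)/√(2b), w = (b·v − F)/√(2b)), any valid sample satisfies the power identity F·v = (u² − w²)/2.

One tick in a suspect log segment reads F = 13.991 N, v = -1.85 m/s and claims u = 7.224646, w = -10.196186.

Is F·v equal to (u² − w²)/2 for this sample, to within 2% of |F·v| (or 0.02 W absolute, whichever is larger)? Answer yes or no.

yes

F·v = 13.991×(-1.85) = -25.883350 W.
(u² − w²)/2 = (52.195510 − 103.962209)/2 = -25.883350 W.
|Δ| = 0.000000;  2% of max(1, |F·v|) = 0.517667.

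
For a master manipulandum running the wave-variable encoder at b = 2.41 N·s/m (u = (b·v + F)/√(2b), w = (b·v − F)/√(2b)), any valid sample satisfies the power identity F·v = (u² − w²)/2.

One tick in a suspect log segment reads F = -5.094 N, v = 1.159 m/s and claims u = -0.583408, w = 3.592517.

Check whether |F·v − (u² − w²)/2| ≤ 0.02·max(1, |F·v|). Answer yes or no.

F·v = (-5.094)×1.159 = -5.903946 W.
(u² − w²)/2 = (0.340365 − 12.906178)/2 = -6.282907 W.
|Δ| = 0.378961;  2% of max(1, |F·v|) = 0.118079.

no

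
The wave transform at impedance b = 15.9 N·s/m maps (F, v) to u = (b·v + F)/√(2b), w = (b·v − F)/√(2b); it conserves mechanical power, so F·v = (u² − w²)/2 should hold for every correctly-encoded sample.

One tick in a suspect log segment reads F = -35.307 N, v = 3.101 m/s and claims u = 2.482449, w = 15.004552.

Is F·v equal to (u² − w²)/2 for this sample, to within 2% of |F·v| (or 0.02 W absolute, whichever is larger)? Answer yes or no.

F·v = (-35.307)×3.101 = -109.487007 W.
(u² − w²)/2 = (6.162553 − 225.136581)/2 = -109.487014 W.
|Δ| = 0.000007;  2% of max(1, |F·v|) = 2.189740.

yes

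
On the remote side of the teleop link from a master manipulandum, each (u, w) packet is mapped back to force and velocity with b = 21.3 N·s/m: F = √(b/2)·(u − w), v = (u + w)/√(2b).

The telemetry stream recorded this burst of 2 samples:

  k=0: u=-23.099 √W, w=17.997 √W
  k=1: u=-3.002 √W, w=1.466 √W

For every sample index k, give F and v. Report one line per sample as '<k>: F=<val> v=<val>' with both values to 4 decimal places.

0: F=-134.1141 v=-0.7817
1: F=-14.5810 v=-0.2353

k=0: u−w=-41.0960, u+w=-5.1020; √(b/2)=3.2634, √(2b)=6.5269; F=3.2634×(-41.096)=-134.1141, v=-5.1020/6.5269=-0.7817
k=1: u−w=-4.4680, u+w=-1.5360; √(b/2)=3.2634, √(2b)=6.5269; F=3.2634×(-4.468)=-14.5810, v=-1.5360/6.5269=-0.2353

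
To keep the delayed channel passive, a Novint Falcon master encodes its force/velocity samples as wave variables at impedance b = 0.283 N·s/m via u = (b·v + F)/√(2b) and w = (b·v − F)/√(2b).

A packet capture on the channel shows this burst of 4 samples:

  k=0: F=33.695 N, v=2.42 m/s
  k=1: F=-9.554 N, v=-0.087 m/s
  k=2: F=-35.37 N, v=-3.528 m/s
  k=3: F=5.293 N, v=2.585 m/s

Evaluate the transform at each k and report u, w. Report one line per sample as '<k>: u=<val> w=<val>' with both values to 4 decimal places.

0: u=45.6979 w=-43.8772
1: u=-12.7319 w=12.6665
2: u=-48.3411 w=45.6869
3: u=8.0079 w=-6.0631

k=0: b·v=0.283×2.42=0.6849; √(2b)=0.7523; u=(0.6849+33.695)/0.7523=45.6979, w=(0.6849−33.695)/0.7523=-43.8772
k=1: b·v=0.283×(-0.087)=-0.0246; √(2b)=0.7523; u=(-0.0246+(-9.554))/0.7523=-12.7319, w=(-0.0246−(-9.554))/0.7523=12.6665
k=2: b·v=0.283×(-3.528)=-0.9984; √(2b)=0.7523; u=(-0.9984+(-35.37))/0.7523=-48.3411, w=(-0.9984−(-35.37))/0.7523=45.6869
k=3: b·v=0.283×2.585=0.7316; √(2b)=0.7523; u=(0.7316+5.293)/0.7523=8.0079, w=(0.7316−5.293)/0.7523=-6.0631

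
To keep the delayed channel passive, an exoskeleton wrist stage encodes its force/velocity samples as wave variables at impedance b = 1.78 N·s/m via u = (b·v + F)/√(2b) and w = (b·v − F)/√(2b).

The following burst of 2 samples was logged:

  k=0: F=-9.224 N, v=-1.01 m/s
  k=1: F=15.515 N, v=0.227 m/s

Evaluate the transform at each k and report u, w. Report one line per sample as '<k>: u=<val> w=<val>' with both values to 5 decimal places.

0: u=-5.84154 w=3.93588
1: u=8.43708 w=-8.00878

k=0: b·v=1.78×(-1.01)=-1.79780; √(2b)=1.88680; u=(-1.79780+(-9.224))/1.88680=-5.84154, w=(-1.79780−(-9.224))/1.88680=3.93588
k=1: b·v=1.78×0.227=0.40406; √(2b)=1.88680; u=(0.40406+15.515)/1.88680=8.43708, w=(0.40406−15.515)/1.88680=-8.00878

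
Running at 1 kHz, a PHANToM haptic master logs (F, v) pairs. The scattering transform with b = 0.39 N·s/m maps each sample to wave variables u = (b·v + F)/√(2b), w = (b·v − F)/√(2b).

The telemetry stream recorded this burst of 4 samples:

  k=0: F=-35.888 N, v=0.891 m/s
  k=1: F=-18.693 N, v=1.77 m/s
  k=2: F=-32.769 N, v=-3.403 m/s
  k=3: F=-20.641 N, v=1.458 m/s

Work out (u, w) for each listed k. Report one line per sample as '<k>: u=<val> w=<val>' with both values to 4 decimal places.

0: u=-40.2417 w=41.0286
1: u=-20.3840 w=21.9473
2: u=-38.6063 w=35.6009
3: u=-22.7275 w=24.0152

k=0: b·v=0.39×0.891=0.3475; √(2b)=0.8832; u=(0.3475+(-35.888))/0.8832=-40.2417, w=(0.3475−(-35.888))/0.8832=41.0286
k=1: b·v=0.39×1.77=0.6903; √(2b)=0.8832; u=(0.6903+(-18.693))/0.8832=-20.3840, w=(0.6903−(-18.693))/0.8832=21.9473
k=2: b·v=0.39×(-3.403)=-1.3272; √(2b)=0.8832; u=(-1.3272+(-32.769))/0.8832=-38.6063, w=(-1.3272−(-32.769))/0.8832=35.6009
k=3: b·v=0.39×1.458=0.5686; √(2b)=0.8832; u=(0.5686+(-20.641))/0.8832=-22.7275, w=(0.5686−(-20.641))/0.8832=24.0152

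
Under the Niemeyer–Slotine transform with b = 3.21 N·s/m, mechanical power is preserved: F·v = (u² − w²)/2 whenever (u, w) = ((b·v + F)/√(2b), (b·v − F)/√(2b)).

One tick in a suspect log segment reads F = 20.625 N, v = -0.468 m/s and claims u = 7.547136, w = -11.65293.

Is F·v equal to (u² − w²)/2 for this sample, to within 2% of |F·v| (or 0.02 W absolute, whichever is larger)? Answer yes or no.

F·v = 20.625×(-0.468) = -9.652500 W.
(u² − w²)/2 = (56.959262 − 135.790778)/2 = -39.415758 W.
|Δ| = 29.763258;  2% of max(1, |F·v|) = 0.193050.

no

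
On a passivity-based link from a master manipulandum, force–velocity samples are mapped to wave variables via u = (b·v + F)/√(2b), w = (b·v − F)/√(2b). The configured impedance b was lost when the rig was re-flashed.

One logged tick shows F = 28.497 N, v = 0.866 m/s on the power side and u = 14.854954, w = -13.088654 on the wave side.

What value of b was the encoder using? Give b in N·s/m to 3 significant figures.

b = 2.08 N·s/m

u + w = 1.766300;  u + w = √(2b)·v, so √(2b) = 1.766300/0.866 = 2.039607.
b = (√(2b))²/2 = 4.159998/2 = 2.079999.
(Check via u − w = 2F/√(2b): u − w = 27.943608, 2F/√(2b) = 27.943613.)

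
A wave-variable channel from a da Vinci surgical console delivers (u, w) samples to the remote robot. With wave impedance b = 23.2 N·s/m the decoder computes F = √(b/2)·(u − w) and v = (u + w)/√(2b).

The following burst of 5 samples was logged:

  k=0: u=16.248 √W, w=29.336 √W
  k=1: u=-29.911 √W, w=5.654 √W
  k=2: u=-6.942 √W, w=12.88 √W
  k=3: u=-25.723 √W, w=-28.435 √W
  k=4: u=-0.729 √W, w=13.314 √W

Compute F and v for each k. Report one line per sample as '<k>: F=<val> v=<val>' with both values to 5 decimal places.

0: F=-44.57612 v=6.69196
1: F=-121.13003 v=-3.56105
2: F=-67.51130 v=0.87173
3: F=9.23674 v=-7.95067
4: F=-47.82873 v=1.84754

k=0: u−w=-13.08800, u+w=45.58400; √(b/2)=3.40588, √(2b)=6.81175; F=3.40588×(-13.088)=-44.57612, v=45.58400/6.81175=6.69196
k=1: u−w=-35.56500, u+w=-24.25700; √(b/2)=3.40588, √(2b)=6.81175; F=3.40588×(-35.565)=-121.13003, v=-24.25700/6.81175=-3.56105
k=2: u−w=-19.82200, u+w=5.93800; √(b/2)=3.40588, √(2b)=6.81175; F=3.40588×(-19.822)=-67.51130, v=5.93800/6.81175=0.87173
k=3: u−w=2.71200, u+w=-54.15800; √(b/2)=3.40588, √(2b)=6.81175; F=3.40588×2.712=9.23674, v=-54.15800/6.81175=-7.95067
k=4: u−w=-14.04300, u+w=12.58500; √(b/2)=3.40588, √(2b)=6.81175; F=3.40588×(-14.043)=-47.82873, v=12.58500/6.81175=1.84754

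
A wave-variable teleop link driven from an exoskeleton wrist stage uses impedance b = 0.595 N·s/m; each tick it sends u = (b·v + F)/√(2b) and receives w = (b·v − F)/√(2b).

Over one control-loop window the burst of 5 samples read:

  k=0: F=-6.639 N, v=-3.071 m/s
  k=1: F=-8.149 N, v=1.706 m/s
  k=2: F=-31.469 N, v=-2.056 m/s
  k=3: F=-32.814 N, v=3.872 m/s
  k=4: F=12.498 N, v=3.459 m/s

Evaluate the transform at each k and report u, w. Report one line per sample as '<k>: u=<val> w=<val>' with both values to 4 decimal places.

k=0: b·v=0.595×(-3.071)=-1.8272; √(2b)=1.0909; u=(-1.8272+(-6.639))/1.0909=-7.7610, w=(-1.8272−(-6.639))/1.0909=4.4109
k=1: b·v=0.595×1.706=1.0151; √(2b)=1.0909; u=(1.0151+(-8.149))/1.0909=-6.5397, w=(1.0151−(-8.149))/1.0909=8.4007
k=2: b·v=0.595×(-2.056)=-1.2233; √(2b)=1.0909; u=(-1.2233+(-31.469))/1.0909=-29.9690, w=(-1.2233−(-31.469))/1.0909=27.7262
k=3: b·v=0.595×3.872=2.3038; √(2b)=1.0909; u=(2.3038+(-32.814))/1.0909=-27.9686, w=(2.3038−(-32.814))/1.0909=32.1925
k=4: b·v=0.595×3.459=2.0581; √(2b)=1.0909; u=(2.0581+12.498)/1.0909=13.3436, w=(2.0581−12.498)/1.0909=-9.5702

0: u=-7.7610 w=4.4109
1: u=-6.5397 w=8.4007
2: u=-29.9690 w=27.7262
3: u=-27.9686 w=32.1925
4: u=13.3436 w=-9.5702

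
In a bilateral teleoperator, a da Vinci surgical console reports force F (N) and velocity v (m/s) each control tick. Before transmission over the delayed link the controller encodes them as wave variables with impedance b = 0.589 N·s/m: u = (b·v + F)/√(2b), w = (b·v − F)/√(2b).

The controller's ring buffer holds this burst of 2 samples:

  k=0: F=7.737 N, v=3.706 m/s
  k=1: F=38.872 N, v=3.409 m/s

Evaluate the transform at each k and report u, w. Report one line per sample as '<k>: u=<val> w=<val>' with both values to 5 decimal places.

k=0: b·v=0.589×3.706=2.18283; √(2b)=1.08536; u=(2.18283+7.737)/1.08536=9.13970, w=(2.18283−7.737)/1.08536=-5.11736
k=1: b·v=0.589×3.409=2.00790; √(2b)=1.08536; u=(2.00790+38.872)/1.08536=37.66493, w=(2.00790−38.872)/1.08536=-33.96495

0: u=9.13970 w=-5.11736
1: u=37.66493 w=-33.96495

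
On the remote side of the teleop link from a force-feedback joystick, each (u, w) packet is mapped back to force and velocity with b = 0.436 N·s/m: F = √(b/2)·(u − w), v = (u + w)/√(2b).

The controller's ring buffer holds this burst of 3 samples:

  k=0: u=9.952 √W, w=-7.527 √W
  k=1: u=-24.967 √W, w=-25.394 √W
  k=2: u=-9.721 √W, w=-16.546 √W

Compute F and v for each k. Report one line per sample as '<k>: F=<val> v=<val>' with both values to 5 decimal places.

0: F=8.16103 v=2.59689
1: F=0.19937 v=-53.93071
2: F=3.18662 v=-28.12887

k=0: u−w=17.47900, u+w=2.42500; √(b/2)=0.46690, √(2b)=0.93381; F=0.46690×17.479=8.16103, v=2.42500/0.93381=2.59689
k=1: u−w=0.42700, u+w=-50.36100; √(b/2)=0.46690, √(2b)=0.93381; F=0.46690×0.427=0.19937, v=-50.36100/0.93381=-53.93071
k=2: u−w=6.82500, u+w=-26.26700; √(b/2)=0.46690, √(2b)=0.93381; F=0.46690×6.825=3.18662, v=-26.26700/0.93381=-28.12887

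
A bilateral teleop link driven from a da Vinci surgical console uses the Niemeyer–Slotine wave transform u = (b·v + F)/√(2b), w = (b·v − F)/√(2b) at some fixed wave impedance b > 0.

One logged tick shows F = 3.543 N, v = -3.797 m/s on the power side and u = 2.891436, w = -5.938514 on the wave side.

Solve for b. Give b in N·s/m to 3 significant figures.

b = 0.322 N·s/m

u + w = -3.047078;  u + w = √(2b)·v, so √(2b) = -3.047078/(-3.797) = 0.802496.
b = (√(2b))²/2 = 0.644000/2 = 0.322000.
(Check via u − w = 2F/√(2b): u − w = 8.829950, 2F/√(2b) = 8.829949.)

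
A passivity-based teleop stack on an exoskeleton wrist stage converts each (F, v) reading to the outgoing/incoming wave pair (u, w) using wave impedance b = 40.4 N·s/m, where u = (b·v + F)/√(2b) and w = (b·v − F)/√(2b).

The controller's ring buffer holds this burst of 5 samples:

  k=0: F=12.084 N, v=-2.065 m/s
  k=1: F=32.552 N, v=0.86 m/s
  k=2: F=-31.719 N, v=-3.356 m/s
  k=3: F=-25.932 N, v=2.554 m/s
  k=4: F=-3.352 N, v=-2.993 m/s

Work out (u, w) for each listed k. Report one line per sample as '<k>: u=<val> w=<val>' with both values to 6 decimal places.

0: u=-7.936693 w=-10.625348
1: u=7.486582 w=0.243857
2: u=-18.612036 w=-11.554652
3: u=8.593905 w=14.363699
4: u=-13.824767 w=-13.078957

k=0: b·v=40.4×(-2.065)=-83.426000; √(2b)=8.988882; u=(-83.426000+12.084)/8.988882=-7.936693, w=(-83.426000−12.084)/8.988882=-10.625348
k=1: b·v=40.4×0.86=34.744000; √(2b)=8.988882; u=(34.744000+32.552)/8.988882=7.486582, w=(34.744000−32.552)/8.988882=0.243857
k=2: b·v=40.4×(-3.356)=-135.582400; √(2b)=8.988882; u=(-135.582400+(-31.719))/8.988882=-18.612036, w=(-135.582400−(-31.719))/8.988882=-11.554652
k=3: b·v=40.4×2.554=103.181600; √(2b)=8.988882; u=(103.181600+(-25.932))/8.988882=8.593905, w=(103.181600−(-25.932))/8.988882=14.363699
k=4: b·v=40.4×(-2.993)=-120.917200; √(2b)=8.988882; u=(-120.917200+(-3.352))/8.988882=-13.824767, w=(-120.917200−(-3.352))/8.988882=-13.078957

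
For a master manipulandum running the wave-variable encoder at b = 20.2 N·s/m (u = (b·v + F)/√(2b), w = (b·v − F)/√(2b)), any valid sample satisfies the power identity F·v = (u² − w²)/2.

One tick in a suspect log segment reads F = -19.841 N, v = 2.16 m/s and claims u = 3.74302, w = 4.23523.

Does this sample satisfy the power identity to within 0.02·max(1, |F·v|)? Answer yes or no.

no

F·v = (-19.841)×2.16 = -42.8566 W.
(u² − w²)/2 = (14.0102 − 17.9372)/2 = -1.9635 W.
|Δ| = 40.8931;  2% of max(1, |F·v|) = 0.8571.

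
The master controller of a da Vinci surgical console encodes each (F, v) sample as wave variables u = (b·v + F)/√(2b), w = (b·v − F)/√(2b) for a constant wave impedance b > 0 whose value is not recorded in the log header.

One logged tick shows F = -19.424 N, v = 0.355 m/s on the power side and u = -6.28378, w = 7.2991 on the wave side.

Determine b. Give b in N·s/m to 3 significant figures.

b = 4.09 N·s/m

u + w = 1.0153;  u + w = √(2b)·v, so √(2b) = 1.0153/0.355 = 2.8601.
b = (√(2b))²/2 = 8.1799/2 = 4.0900.
(Check via u − w = 2F/√(2b): u − w = -13.5829, 2F/√(2b) = -13.5829.)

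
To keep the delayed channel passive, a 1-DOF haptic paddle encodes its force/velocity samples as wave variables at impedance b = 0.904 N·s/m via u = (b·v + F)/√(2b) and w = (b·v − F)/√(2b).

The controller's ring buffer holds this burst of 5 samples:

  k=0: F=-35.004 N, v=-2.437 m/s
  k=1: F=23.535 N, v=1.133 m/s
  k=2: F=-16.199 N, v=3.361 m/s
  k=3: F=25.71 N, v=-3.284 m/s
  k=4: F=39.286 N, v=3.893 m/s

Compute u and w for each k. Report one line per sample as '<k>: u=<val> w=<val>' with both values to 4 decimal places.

0: u=-27.6711 w=24.3942
1: u=18.2648 w=-16.7414
2: u=-9.7876 w=14.3069
3: u=16.9128 w=-21.3285
4: u=31.8345 w=-26.5999

k=0: b·v=0.904×(-2.437)=-2.2030; √(2b)=1.3446; u=(-2.2030+(-35.004))/1.3446=-27.6711, w=(-2.2030−(-35.004))/1.3446=24.3942
k=1: b·v=0.904×1.133=1.0242; √(2b)=1.3446; u=(1.0242+23.535)/1.3446=18.2648, w=(1.0242−23.535)/1.3446=-16.7414
k=2: b·v=0.904×3.361=3.0383; √(2b)=1.3446; u=(3.0383+(-16.199))/1.3446=-9.7876, w=(3.0383−(-16.199))/1.3446=14.3069
k=3: b·v=0.904×(-3.284)=-2.9687; √(2b)=1.3446; u=(-2.9687+25.71)/1.3446=16.9128, w=(-2.9687−25.71)/1.3446=-21.3285
k=4: b·v=0.904×3.893=3.5193; √(2b)=1.3446; u=(3.5193+39.286)/1.3446=31.8345, w=(3.5193−39.286)/1.3446=-26.5999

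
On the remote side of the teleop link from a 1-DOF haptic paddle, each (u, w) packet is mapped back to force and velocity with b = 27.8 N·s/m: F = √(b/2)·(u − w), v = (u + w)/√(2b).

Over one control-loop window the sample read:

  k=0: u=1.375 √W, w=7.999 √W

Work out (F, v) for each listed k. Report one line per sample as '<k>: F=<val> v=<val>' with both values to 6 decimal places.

0: F=-24.696063 v=1.257151

k=0: u−w=-6.624000, u+w=9.374000; √(b/2)=3.728270, √(2b)=7.456541; F=3.728270×(-6.624)=-24.696063, v=9.374000/7.456541=1.257151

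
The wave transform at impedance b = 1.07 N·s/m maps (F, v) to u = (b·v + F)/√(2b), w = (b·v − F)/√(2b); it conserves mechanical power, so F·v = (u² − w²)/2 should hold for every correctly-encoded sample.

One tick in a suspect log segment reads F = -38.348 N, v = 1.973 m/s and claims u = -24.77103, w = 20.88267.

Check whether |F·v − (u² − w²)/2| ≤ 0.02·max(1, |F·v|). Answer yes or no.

F·v = (-38.348)×1.973 = -75.6606 W.
(u² − w²)/2 = (613.6039 − 436.0859)/2 = 88.7590 W.
|Δ| = 164.4196;  2% of max(1, |F·v|) = 1.5132.

no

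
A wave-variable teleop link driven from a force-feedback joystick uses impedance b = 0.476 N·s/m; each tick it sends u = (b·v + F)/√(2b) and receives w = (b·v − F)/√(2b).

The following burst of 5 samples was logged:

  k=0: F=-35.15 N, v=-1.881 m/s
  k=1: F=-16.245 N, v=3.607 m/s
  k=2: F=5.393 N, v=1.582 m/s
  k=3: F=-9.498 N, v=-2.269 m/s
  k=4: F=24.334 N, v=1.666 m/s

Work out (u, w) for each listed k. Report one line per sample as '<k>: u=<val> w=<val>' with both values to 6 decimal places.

k=0: b·v=0.476×(-1.881)=-0.895356; √(2b)=0.975705; u=(-0.895356+(-35.15))/0.975705=-36.942888, w=(-0.895356−(-35.15))/0.975705=35.107587
k=1: b·v=0.476×3.607=1.716932; √(2b)=0.975705; u=(1.716932+(-16.245))/0.975705=-14.889818, w=(1.716932−(-16.245))/0.975705=18.409185
k=2: b·v=0.476×1.582=0.753032; √(2b)=0.975705; u=(0.753032+5.393)/0.975705=6.299069, w=(0.753032−5.393)/0.975705=-4.755504
k=3: b·v=0.476×(-2.269)=-1.080044; √(2b)=0.975705; u=(-1.080044+(-9.498))/0.975705=-10.841438, w=(-1.080044−(-9.498))/0.975705=8.627564
k=4: b·v=0.476×1.666=0.793016; √(2b)=0.975705; u=(0.793016+24.334)/0.975705=25.752681, w=(0.793016−24.334)/0.975705=-24.127156

0: u=-36.942888 w=35.107587
1: u=-14.889818 w=18.409185
2: u=6.299069 w=-4.755504
3: u=-10.841438 w=8.627564
4: u=25.752681 w=-24.127156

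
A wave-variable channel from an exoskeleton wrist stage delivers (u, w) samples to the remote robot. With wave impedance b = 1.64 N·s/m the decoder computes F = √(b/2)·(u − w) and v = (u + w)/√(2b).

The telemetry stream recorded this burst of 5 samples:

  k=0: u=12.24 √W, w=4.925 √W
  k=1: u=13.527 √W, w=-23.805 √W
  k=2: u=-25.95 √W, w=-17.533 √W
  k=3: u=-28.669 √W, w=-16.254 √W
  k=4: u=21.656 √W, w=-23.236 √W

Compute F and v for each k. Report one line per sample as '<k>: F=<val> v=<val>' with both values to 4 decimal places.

0: F=6.6240 v=9.4778
1: F=33.8056 v=-5.6751
2: F=-7.6219 v=-24.0095
3: F=-11.2423 v=-24.8046
4: F=40.6514 v=-0.8724

k=0: u−w=7.3150, u+w=17.1650; √(b/2)=0.9055, √(2b)=1.8111; F=0.9055×7.315=6.6240, v=17.1650/1.8111=9.4778
k=1: u−w=37.3320, u+w=-10.2780; √(b/2)=0.9055, √(2b)=1.8111; F=0.9055×37.332=33.8056, v=-10.2780/1.8111=-5.6751
k=2: u−w=-8.4170, u+w=-43.4830; √(b/2)=0.9055, √(2b)=1.8111; F=0.9055×(-8.417)=-7.6219, v=-43.4830/1.8111=-24.0095
k=3: u−w=-12.4150, u+w=-44.9230; √(b/2)=0.9055, √(2b)=1.8111; F=0.9055×(-12.415)=-11.2423, v=-44.9230/1.8111=-24.8046
k=4: u−w=44.8920, u+w=-1.5800; √(b/2)=0.9055, √(2b)=1.8111; F=0.9055×44.892=40.6514, v=-1.5800/1.8111=-0.8724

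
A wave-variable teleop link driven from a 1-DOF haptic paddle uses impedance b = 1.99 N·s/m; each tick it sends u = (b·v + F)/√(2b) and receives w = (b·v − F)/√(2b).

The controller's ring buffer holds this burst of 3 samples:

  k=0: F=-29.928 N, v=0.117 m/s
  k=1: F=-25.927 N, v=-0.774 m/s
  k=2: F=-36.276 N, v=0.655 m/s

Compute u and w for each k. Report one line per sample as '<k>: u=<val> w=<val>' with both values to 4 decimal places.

0: u=-14.8848 w=15.1183
1: u=-13.7681 w=12.2240
2: u=-17.5302 w=18.8369

k=0: b·v=1.99×0.117=0.2328; √(2b)=1.9950; u=(0.2328+(-29.928))/1.9950=-14.8848, w=(0.2328−(-29.928))/1.9950=15.1183
k=1: b·v=1.99×(-0.774)=-1.5403; √(2b)=1.9950; u=(-1.5403+(-25.927))/1.9950=-13.7681, w=(-1.5403−(-25.927))/1.9950=12.2240
k=2: b·v=1.99×0.655=1.3034; √(2b)=1.9950; u=(1.3034+(-36.276))/1.9950=-17.5302, w=(1.3034−(-36.276))/1.9950=18.8369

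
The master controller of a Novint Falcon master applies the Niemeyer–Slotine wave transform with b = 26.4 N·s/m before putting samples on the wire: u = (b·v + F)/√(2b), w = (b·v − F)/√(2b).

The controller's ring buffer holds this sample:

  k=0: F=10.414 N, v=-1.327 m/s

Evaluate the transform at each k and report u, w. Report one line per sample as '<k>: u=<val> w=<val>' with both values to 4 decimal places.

0: u=-3.3881 w=-6.2544

k=0: b·v=26.4×(-1.327)=-35.0328; √(2b)=7.2664; u=(-35.0328+10.414)/7.2664=-3.3881, w=(-35.0328−10.414)/7.2664=-6.2544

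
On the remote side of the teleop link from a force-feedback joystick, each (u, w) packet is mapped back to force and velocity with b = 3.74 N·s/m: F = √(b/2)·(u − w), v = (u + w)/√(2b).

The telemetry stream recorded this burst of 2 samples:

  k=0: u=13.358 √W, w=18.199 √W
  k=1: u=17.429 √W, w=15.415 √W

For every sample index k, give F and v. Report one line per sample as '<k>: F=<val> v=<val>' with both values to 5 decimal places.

k=0: u−w=-4.84100, u+w=31.55700; √(b/2)=1.36748, √(2b)=2.73496; F=1.36748×(-4.841)=-6.61997, v=31.55700/2.73496=11.53838
k=1: u−w=2.01400, u+w=32.84400; √(b/2)=1.36748, √(2b)=2.73496; F=1.36748×2.014=2.75410, v=32.84400/2.73496=12.00896

0: F=-6.61997 v=11.53838
1: F=2.75410 v=12.00896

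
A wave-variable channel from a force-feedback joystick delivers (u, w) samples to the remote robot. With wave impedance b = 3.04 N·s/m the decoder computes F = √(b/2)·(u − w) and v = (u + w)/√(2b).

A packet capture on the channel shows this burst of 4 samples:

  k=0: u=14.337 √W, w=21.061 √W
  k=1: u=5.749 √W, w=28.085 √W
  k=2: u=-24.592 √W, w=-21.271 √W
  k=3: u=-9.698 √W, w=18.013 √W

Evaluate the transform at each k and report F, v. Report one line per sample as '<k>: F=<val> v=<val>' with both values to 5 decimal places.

k=0: u−w=-6.72400, u+w=35.39800; √(b/2)=1.23288, √(2b)=2.46577; F=1.23288×(-6.724)=-8.28990, v=35.39800/2.46577=14.35578
k=1: u−w=-22.33600, u+w=33.83400; √(b/2)=1.23288, √(2b)=2.46577; F=1.23288×(-22.336)=-27.53767, v=33.83400/2.46577=13.72150
k=2: u−w=-3.32100, u+w=-45.86300; √(b/2)=1.23288, √(2b)=2.46577; F=1.23288×(-3.321)=-4.09440, v=-45.86300/2.46577=-18.59990
k=3: u−w=-27.71100, u+w=8.31500; √(b/2)=1.23288, √(2b)=2.46577; F=1.23288×(-27.711)=-34.16442, v=8.31500/2.46577=3.37218

0: F=-8.28990 v=14.35578
1: F=-27.53767 v=13.72150
2: F=-4.09440 v=-18.59990
3: F=-34.16442 v=3.37218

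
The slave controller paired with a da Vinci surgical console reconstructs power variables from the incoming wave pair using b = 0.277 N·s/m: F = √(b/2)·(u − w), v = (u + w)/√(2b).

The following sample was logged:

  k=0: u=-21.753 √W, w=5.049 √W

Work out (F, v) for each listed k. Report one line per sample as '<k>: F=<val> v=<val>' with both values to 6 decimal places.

k=0: u−w=-26.802000, u+w=-16.704000; √(b/2)=0.372156, √(2b)=0.744312; F=0.372156×(-26.802)=-9.974522, v=-16.704000/0.744312=-22.442209

0: F=-9.974522 v=-22.442209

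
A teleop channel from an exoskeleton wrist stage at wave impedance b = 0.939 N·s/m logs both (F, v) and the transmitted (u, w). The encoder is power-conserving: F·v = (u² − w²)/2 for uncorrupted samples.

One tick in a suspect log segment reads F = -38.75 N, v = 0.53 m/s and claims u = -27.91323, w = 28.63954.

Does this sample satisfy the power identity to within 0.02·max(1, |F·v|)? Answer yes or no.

F·v = (-38.75)×0.53 = -20.53750 W.
(u² − w²)/2 = (779.14841 − 820.22325)/2 = -20.53742 W.
|Δ| = 0.00008;  2% of max(1, |F·v|) = 0.41075.

yes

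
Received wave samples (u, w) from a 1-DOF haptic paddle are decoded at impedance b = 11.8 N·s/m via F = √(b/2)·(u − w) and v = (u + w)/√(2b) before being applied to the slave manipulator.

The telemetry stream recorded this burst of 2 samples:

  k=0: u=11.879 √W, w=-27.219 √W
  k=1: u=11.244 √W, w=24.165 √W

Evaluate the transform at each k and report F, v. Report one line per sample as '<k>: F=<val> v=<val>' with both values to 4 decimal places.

k=0: u−w=39.0980, u+w=-15.3400; √(b/2)=2.4290, √(2b)=4.8580; F=2.4290×39.098=94.9687, v=-15.3400/4.8580=-3.1577
k=1: u−w=-12.9210, u+w=35.4090; √(b/2)=2.4290, √(2b)=4.8580; F=2.4290×(-12.921)=-31.3850, v=35.4090/4.8580=7.2888

0: F=94.9687 v=-3.1577
1: F=-31.3850 v=7.2888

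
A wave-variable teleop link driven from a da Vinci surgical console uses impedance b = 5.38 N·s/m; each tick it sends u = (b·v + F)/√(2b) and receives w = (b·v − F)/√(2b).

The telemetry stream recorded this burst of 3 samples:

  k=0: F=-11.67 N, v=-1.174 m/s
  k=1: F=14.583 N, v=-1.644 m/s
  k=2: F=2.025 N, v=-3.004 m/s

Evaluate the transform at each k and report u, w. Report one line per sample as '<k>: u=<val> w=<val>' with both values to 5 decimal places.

k=0: b·v=5.38×(-1.174)=-6.31612; √(2b)=3.28024; u=(-6.31612+(-11.67))/3.28024=-5.48317, w=(-6.31612−(-11.67))/3.28024=1.63216
k=1: b·v=5.38×(-1.644)=-8.84472; √(2b)=3.28024; u=(-8.84472+14.583)/3.28024=1.74935, w=(-8.84472−14.583)/3.28024=-7.14207
k=2: b·v=5.38×(-3.004)=-16.16152; √(2b)=3.28024; u=(-16.16152+2.025)/3.28024=-4.30959, w=(-16.16152−2.025)/3.28024=-5.54426

0: u=-5.48317 w=1.63216
1: u=1.74935 w=-7.14207
2: u=-4.30959 w=-5.54426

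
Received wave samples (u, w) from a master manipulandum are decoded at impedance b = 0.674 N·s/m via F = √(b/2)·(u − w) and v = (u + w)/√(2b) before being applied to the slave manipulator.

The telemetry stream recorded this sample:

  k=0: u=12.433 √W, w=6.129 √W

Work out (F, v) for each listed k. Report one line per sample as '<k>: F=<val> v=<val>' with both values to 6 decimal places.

0: F=3.659579 v=15.987473

k=0: u−w=6.304000, u+w=18.562000; √(b/2)=0.580517, √(2b)=1.161034; F=0.580517×6.304=3.659579, v=18.562000/1.161034=15.987473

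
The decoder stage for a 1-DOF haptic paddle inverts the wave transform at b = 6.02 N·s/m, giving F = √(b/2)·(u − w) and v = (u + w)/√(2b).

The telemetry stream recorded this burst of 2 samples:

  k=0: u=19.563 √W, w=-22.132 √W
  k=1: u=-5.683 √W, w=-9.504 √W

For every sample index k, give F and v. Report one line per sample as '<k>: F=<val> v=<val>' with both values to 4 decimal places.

k=0: u−w=41.6950, u+w=-2.5690; √(b/2)=1.7349, √(2b)=3.4699; F=1.7349×41.695=72.3381, v=-2.5690/3.4699=-0.7404
k=1: u−w=3.8210, u+w=-15.1870; √(b/2)=1.7349, √(2b)=3.4699; F=1.7349×3.821=6.6292, v=-15.1870/3.4699=-4.3768

0: F=72.3381 v=-0.7404
1: F=6.6292 v=-4.3768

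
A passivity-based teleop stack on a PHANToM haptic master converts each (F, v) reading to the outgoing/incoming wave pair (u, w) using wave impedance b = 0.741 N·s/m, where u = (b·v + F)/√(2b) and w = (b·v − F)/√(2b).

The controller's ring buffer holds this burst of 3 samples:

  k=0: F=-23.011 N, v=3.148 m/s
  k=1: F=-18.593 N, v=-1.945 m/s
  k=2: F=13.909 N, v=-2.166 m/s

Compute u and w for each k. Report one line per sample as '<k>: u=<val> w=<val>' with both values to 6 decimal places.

0: u=-16.986011 w=20.818305
1: u=-16.456932 w=14.089139
2: u=10.106994 w=-12.743827

k=0: b·v=0.741×3.148=2.332668; √(2b)=1.217374; u=(2.332668+(-23.011))/1.217374=-16.986011, w=(2.332668−(-23.011))/1.217374=20.818305
k=1: b·v=0.741×(-1.945)=-1.441245; √(2b)=1.217374; u=(-1.441245+(-18.593))/1.217374=-16.456932, w=(-1.441245−(-18.593))/1.217374=14.089139
k=2: b·v=0.741×(-2.166)=-1.605006; √(2b)=1.217374; u=(-1.605006+13.909)/1.217374=10.106994, w=(-1.605006−13.909)/1.217374=-12.743827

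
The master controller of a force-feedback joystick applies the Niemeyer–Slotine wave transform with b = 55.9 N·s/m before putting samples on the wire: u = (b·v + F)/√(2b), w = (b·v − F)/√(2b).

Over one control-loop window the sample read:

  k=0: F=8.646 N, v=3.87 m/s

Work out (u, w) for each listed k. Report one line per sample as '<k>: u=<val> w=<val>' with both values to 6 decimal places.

0: u=21.277524 w=19.642122

k=0: b·v=55.9×3.87=216.333000; √(2b)=10.573552; u=(216.333000+8.646)/10.573552=21.277524, w=(216.333000−8.646)/10.573552=19.642122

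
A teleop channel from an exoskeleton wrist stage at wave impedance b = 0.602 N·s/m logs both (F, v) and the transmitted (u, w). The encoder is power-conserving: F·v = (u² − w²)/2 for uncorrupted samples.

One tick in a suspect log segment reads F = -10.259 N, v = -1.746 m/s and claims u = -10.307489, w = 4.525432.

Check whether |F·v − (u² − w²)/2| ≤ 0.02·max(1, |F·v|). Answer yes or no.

F·v = (-10.259)×(-1.746) = 17.912214 W.
(u² − w²)/2 = (106.244329 − 20.479535)/2 = 42.882397 W.
|Δ| = 24.970183;  2% of max(1, |F·v|) = 0.358244.

no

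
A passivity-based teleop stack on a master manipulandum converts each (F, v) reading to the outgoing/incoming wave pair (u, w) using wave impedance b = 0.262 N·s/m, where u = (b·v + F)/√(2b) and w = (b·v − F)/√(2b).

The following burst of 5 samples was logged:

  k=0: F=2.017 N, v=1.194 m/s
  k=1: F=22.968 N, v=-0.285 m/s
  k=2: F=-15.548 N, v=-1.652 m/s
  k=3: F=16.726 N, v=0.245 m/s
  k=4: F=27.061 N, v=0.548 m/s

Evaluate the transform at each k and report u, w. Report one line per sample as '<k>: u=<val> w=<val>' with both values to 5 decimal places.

0: u=3.21853 w=-2.35422
1: u=31.62593 w=-31.83224
2: u=-22.07667 w=20.88082
3: u=23.19476 w=-23.01741
4: u=37.58169 w=-37.18501

k=0: b·v=0.262×1.194=0.31283; √(2b)=0.72388; u=(0.31283+2.017)/0.72388=3.21853, w=(0.31283−2.017)/0.72388=-2.35422
k=1: b·v=0.262×(-0.285)=-0.07467; √(2b)=0.72388; u=(-0.07467+22.968)/0.72388=31.62593, w=(-0.07467−22.968)/0.72388=-31.83224
k=2: b·v=0.262×(-1.652)=-0.43282; √(2b)=0.72388; u=(-0.43282+(-15.548))/0.72388=-22.07667, w=(-0.43282−(-15.548))/0.72388=20.88082
k=3: b·v=0.262×0.245=0.06419; √(2b)=0.72388; u=(0.06419+16.726)/0.72388=23.19476, w=(0.06419−16.726)/0.72388=-23.01741
k=4: b·v=0.262×0.548=0.14358; √(2b)=0.72388; u=(0.14358+27.061)/0.72388=37.58169, w=(0.14358−27.061)/0.72388=-37.18501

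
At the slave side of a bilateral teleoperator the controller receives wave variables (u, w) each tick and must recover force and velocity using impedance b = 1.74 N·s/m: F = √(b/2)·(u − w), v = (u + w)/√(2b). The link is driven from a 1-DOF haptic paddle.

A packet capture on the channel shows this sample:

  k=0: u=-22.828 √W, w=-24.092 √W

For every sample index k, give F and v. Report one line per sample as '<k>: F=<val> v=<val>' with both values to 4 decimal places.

0: F=1.1790 v=-25.1518

k=0: u−w=1.2640, u+w=-46.9200; √(b/2)=0.9327, √(2b)=1.8655; F=0.9327×1.264=1.1790, v=-46.9200/1.8655=-25.1518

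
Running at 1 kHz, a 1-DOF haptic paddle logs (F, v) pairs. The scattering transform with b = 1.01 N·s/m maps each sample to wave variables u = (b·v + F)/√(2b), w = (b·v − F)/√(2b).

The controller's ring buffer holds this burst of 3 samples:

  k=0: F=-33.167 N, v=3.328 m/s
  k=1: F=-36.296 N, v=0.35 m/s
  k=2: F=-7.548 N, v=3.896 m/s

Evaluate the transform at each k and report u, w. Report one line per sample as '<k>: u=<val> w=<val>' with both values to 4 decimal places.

k=0: b·v=1.01×3.328=3.3613; √(2b)=1.4213; u=(3.3613+(-33.167))/1.4213=-20.9712, w=(3.3613−(-33.167))/1.4213=25.7012
k=1: b·v=1.01×0.35=0.3535; √(2b)=1.4213; u=(0.3535+(-36.296))/1.4213=-25.2891, w=(0.3535−(-36.296))/1.4213=25.7865
k=2: b·v=1.01×3.896=3.9350; √(2b)=1.4213; u=(3.9350+(-7.548))/1.4213=-2.5421, w=(3.9350−(-7.548))/1.4213=8.0794

0: u=-20.9712 w=25.7012
1: u=-25.2891 w=25.7865
2: u=-2.5421 w=8.0794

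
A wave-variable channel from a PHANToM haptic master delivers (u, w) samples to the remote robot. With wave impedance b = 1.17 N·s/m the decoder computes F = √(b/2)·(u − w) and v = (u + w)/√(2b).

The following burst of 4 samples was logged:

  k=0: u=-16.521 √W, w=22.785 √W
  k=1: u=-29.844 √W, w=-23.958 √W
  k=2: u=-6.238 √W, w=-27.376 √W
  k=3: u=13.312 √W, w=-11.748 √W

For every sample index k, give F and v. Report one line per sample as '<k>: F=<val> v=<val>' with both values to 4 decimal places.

0: F=-30.0633 v=4.0949
1: F=-4.5019 v=-35.1715
2: F=16.1675 v=-21.9742
3: F=19.1672 v=1.0224

k=0: u−w=-39.3060, u+w=6.2640; √(b/2)=0.7649, √(2b)=1.5297; F=0.7649×(-39.306)=-30.0633, v=6.2640/1.5297=4.0949
k=1: u−w=-5.8860, u+w=-53.8020; √(b/2)=0.7649, √(2b)=1.5297; F=0.7649×(-5.886)=-4.5019, v=-53.8020/1.5297=-35.1715
k=2: u−w=21.1380, u+w=-33.6140; √(b/2)=0.7649, √(2b)=1.5297; F=0.7649×21.138=16.1675, v=-33.6140/1.5297=-21.9742
k=3: u−w=25.0600, u+w=1.5640; √(b/2)=0.7649, √(2b)=1.5297; F=0.7649×25.06=19.1672, v=1.5640/1.5297=1.0224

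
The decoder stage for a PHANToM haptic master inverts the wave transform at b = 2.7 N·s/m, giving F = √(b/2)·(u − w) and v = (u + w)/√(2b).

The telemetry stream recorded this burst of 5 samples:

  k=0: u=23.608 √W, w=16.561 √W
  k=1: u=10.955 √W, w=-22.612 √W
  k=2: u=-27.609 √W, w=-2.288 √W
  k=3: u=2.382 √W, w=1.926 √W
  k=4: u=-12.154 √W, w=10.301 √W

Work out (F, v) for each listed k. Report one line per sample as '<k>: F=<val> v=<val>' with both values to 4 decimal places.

0: F=8.1879 v=17.2860
1: F=39.0013 v=-5.0164
2: F=-29.4203 v=-12.8656
3: F=0.5298 v=1.8539
4: F=-26.0904 v=-0.7974

k=0: u−w=7.0470, u+w=40.1690; √(b/2)=1.1619, √(2b)=2.3238; F=1.1619×7.047=8.1879, v=40.1690/2.3238=17.2860
k=1: u−w=33.5670, u+w=-11.6570; √(b/2)=1.1619, √(2b)=2.3238; F=1.1619×33.567=39.0013, v=-11.6570/2.3238=-5.0164
k=2: u−w=-25.3210, u+w=-29.8970; √(b/2)=1.1619, √(2b)=2.3238; F=1.1619×(-25.321)=-29.4203, v=-29.8970/2.3238=-12.8656
k=3: u−w=0.4560, u+w=4.3080; √(b/2)=1.1619, √(2b)=2.3238; F=1.1619×0.456=0.5298, v=4.3080/2.3238=1.8539
k=4: u−w=-22.4550, u+w=-1.8530; √(b/2)=1.1619, √(2b)=2.3238; F=1.1619×(-22.455)=-26.0904, v=-1.8530/2.3238=-0.7974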